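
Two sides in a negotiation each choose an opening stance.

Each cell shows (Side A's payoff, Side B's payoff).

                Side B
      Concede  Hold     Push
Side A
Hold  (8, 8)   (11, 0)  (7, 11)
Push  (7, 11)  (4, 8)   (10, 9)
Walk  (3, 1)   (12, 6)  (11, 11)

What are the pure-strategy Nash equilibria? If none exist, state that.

The unique pure-strategy Nash equilibrium is (Walk, Push).

For each strategy profile, look for a profitable unilateral deviation.
(Hold, Concede): Side B can switch to Push (8 → 11). Not NE.
(Hold, Hold): Side A can switch to Walk (11 → 12). Not NE.
(Hold, Push): Side A can switch to Push (7 → 10). Not NE.
(Push, Concede): Side A can switch to Hold (7 → 8). Not NE.
(Push, Hold): Side A can switch to Hold (4 → 11). Not NE.
(Push, Push): Side A can switch to Walk (10 → 11). Not NE.
(Walk, Concede): Side A can switch to Hold (3 → 8). Not NE.
(Walk, Hold): Side B can switch to Push (6 → 11). Not NE.
(Walk, Push): Side A gets 11, best alternative 10; Side B gets 11, best alternative 6. No profitable deviation — NE.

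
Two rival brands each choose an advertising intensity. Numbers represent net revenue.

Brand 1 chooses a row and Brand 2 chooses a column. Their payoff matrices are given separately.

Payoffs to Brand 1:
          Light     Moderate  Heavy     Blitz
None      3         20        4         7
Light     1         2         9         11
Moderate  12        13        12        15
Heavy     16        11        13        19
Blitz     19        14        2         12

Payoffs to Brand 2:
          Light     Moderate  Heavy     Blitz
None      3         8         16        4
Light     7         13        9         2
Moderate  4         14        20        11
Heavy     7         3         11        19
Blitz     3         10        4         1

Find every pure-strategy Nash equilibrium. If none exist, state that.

(None, Light): Brand 1 can switch to Moderate (3 → 12). Not NE.
(None, Moderate): Brand 2 can switch to Heavy (8 → 16). Not NE.
(None, Heavy): Brand 1 can switch to Light (4 → 9). Not NE.
(None, Blitz): Brand 1 can switch to Light (7 → 11). Not NE.
(Light, Light): Brand 1 can switch to None (1 → 3). Not NE.
(Light, Moderate): Brand 1 can switch to None (2 → 20). Not NE.
(Heavy, Blitz): Brand 1 gets 19, best alternative 15; Brand 2 gets 19, best alternative 11. No profitable deviation — NE.
(The remaining 13 profiles each have a profitable deviation by the same check.)

The unique pure-strategy Nash equilibrium is (Heavy, Blitz).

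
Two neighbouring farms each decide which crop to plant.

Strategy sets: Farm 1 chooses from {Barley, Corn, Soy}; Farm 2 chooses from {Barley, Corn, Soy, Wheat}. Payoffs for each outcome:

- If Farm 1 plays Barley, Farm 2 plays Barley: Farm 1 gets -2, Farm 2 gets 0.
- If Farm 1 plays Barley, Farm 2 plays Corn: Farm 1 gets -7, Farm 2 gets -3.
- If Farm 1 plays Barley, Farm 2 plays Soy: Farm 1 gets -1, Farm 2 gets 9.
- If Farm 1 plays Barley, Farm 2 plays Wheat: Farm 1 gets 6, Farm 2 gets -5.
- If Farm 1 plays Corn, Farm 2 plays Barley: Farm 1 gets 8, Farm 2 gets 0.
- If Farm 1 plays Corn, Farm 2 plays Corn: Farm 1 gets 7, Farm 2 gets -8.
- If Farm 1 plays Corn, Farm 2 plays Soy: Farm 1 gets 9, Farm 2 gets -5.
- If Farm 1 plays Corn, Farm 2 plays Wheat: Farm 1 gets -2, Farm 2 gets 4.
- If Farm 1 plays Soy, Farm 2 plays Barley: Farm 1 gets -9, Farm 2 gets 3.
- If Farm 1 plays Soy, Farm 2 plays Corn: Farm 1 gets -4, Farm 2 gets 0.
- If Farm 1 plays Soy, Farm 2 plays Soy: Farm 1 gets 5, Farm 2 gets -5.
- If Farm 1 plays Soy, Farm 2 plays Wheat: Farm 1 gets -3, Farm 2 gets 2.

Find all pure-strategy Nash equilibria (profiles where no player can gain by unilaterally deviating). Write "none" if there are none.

No pure-strategy Nash equilibrium.

(Barley, Barley): Farm 1 can switch to Corn (-2 → 8). Not NE.
(Barley, Corn): Farm 1 can switch to Corn (-7 → 7). Not NE.
(Barley, Soy): Farm 1 can switch to Corn (-1 → 9). Not NE.
(Barley, Wheat): Farm 2 can switch to Barley (-5 → 0). Not NE.
(Corn, Barley): Farm 2 can switch to Wheat (0 → 4). Not NE.
(Corn, Corn): Farm 2 can switch to Barley (-8 → 0). Not NE.
(Corn, Soy): Farm 2 can switch to Barley (-5 → 0). Not NE.
(Corn, Wheat): Farm 1 can switch to Barley (-2 → 6). Not NE.
(The remaining 4 profiles each have a profitable deviation by the same check.)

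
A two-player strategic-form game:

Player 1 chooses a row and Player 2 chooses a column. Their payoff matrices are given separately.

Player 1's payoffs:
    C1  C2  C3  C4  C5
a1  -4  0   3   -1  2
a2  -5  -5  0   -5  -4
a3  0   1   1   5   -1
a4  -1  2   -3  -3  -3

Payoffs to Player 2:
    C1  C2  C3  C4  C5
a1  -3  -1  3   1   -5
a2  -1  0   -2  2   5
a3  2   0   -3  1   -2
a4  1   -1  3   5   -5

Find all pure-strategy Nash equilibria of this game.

Player 1 against C1: payoffs -4, -5, 0, -1 → best response a3.
Player 1 against C2: payoffs 0, -5, 1, 2 → best response a4.
Player 1 against C3: payoffs 3, 0, 1, -3 → best response a1.
Player 1 against C4: payoffs -1, -5, 5, -3 → best response a3.
Player 1 against C5: payoffs 2, -4, -1, -3 → best response a1.
Player 2 against a1: payoffs -3, -1, 3, 1, -5 → best response C3.
Player 2 against a2: payoffs -1, 0, -2, 2, 5 → best response C5.
Player 2 against a3: payoffs 2, 0, -3, 1, -2 → best response C1.
Player 2 against a4: payoffs 1, -1, 3, 5, -5 → best response C4.
Mutual best responses: (a1, C3); (a3, C1).

Pure-strategy Nash equilibria: (a1, C3) and (a3, C1)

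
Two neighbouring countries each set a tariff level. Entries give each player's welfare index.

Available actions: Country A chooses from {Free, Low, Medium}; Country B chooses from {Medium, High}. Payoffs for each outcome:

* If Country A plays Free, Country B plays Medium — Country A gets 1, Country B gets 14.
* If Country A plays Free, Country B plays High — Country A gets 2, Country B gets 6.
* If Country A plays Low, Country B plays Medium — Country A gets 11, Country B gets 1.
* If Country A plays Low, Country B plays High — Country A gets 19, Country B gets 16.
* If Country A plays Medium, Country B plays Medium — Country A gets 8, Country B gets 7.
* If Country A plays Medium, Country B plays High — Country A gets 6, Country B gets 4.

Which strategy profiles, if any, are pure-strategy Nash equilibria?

(Low, High)

Country A against Medium: payoffs 1, 11, 8 → best response Low.
Country A against High: payoffs 2, 19, 6 → best response Low.
Country B against Free: payoffs 14, 6 → best response Medium.
Country B against Low: payoffs 1, 16 → best response High.
Country B against Medium: payoffs 7, 4 → best response Medium.
Mutual best responses: (Low, High).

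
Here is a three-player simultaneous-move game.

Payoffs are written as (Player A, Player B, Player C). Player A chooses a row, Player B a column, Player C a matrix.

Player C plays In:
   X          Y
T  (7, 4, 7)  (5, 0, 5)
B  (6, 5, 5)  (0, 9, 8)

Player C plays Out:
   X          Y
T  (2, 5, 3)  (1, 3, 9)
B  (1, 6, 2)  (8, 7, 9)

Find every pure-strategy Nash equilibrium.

The pure Nash equilibria are (T, X, In); (B, Y, Out).

Player A against (X, In): payoffs 7, 6 → best response T.
Player A against (X, Out): payoffs 2, 1 → best response T.
Player A against (Y, In): payoffs 5, 0 → best response T.
Player A against (Y, Out): payoffs 1, 8 → best response B.
Player B against (T, In): payoffs 4, 0 → best response X.
Player B against (T, Out): payoffs 5, 3 → best response X.
Player B against (B, In): payoffs 5, 9 → best response Y.
Player B against (B, Out): payoffs 6, 7 → best response Y.
Player C against (T, X): payoffs 7, 3 → best response In.
Player C against (T, Y): payoffs 5, 9 → best response Out.
Player C against (B, X): payoffs 5, 2 → best response In.
Player C against (B, Y): payoffs 8, 9 → best response Out.
Mutual best responses: (T, X, In); (B, Y, Out).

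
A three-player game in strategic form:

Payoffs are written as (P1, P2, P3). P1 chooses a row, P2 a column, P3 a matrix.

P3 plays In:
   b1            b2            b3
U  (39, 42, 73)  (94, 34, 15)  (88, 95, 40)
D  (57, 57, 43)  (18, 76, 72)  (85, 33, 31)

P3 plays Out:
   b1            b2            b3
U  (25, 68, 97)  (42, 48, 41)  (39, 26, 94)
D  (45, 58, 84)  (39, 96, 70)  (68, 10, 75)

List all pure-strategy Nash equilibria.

No pure-strategy Nash equilibrium.

(U, b1, In): P1 can switch to D (39 → 57). Not NE.
(U, b1, Out): P1 can switch to D (25 → 45). Not NE.
(U, b2, In): P2 can switch to b1 (34 → 42). Not NE.
(U, b2, Out): P2 can switch to b1 (48 → 68). Not NE.
(U, b3, In): P3 can switch to Out (40 → 94). Not NE.
(U, b3, Out): P1 can switch to D (39 → 68). Not NE.
(D, b1, In): P2 can switch to b2 (57 → 76). Not NE.
(D, b1, Out): P2 can switch to b2 (58 → 96). Not NE.
(D, b2, In): P1 can switch to U (18 → 94). Not NE.
(D, b2, Out): P1 can switch to U (39 → 42). Not NE.
(The remaining 2 profiles each have a profitable deviation by the same check.)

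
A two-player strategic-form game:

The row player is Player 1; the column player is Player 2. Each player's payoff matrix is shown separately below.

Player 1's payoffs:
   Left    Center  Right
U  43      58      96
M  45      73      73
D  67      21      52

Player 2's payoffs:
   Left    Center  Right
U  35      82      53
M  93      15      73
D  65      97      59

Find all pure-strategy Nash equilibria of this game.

Player 1 against Left: payoffs 43, 45, 67 → best response D.
Player 1 against Center: payoffs 58, 73, 21 → best response M.
Player 1 against Right: payoffs 96, 73, 52 → best response U.
Player 2 against U: payoffs 35, 82, 53 → best response Center.
Player 2 against M: payoffs 93, 15, 73 → best response Left.
Player 2 against D: payoffs 65, 97, 59 → best response Center.
No profile is a mutual best response for all players.

There is no pure-strategy Nash equilibrium.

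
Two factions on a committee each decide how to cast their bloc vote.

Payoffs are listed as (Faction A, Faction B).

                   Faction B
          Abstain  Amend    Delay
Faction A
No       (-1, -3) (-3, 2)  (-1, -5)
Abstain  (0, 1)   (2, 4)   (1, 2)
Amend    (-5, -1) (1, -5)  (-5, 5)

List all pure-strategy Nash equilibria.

For each player, find the best response to each opponent profile; mutual best responses are the pure NE.
Faction A against Abstain: payoffs -1, 0, -5 → best response Abstain.
Faction A against Amend: payoffs -3, 2, 1 → best response Abstain.
Faction A against Delay: payoffs -1, 1, -5 → best response Abstain.
Faction B against No: payoffs -3, 2, -5 → best response Amend.
Faction B against Abstain: payoffs 1, 4, 2 → best response Amend.
Faction B against Amend: payoffs -1, -5, 5 → best response Delay.
Mutual best responses: (Abstain, Amend).

The unique pure-strategy Nash equilibrium is (Abstain, Amend).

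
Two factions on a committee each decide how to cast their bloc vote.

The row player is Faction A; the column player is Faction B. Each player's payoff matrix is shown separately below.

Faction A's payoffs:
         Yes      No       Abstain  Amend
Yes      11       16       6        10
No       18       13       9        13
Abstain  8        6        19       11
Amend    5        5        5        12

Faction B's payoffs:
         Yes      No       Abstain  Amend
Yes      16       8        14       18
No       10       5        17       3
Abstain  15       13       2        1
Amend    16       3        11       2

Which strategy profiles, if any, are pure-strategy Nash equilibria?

(Yes, Yes): Faction A can switch to No (11 → 18). Not NE.
(Yes, No): Faction B can switch to Yes (8 → 16). Not NE.
(Yes, Abstain): Faction A can switch to No (6 → 9). Not NE.
(Yes, Amend): Faction A can switch to No (10 → 13). Not NE.
(No, Yes): Faction B can switch to Abstain (10 → 17). Not NE.
(No, No): Faction A can switch to Yes (13 → 16). Not NE.
(No, Abstain): Faction A can switch to Abstain (9 → 19). Not NE.
(No, Amend): Faction B can switch to Yes (3 → 10). Not NE.
(The remaining 8 profiles each have a profitable deviation by the same check.)

none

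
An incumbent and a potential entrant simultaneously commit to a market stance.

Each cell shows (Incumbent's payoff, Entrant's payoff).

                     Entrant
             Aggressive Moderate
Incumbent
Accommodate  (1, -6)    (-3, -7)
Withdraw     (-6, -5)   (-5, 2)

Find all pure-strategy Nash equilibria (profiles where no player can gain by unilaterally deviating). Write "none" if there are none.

For each strategy profile, look for a profitable unilateral deviation.
(Accommodate, Aggressive): Incumbent gets 1, best alternative -6; Entrant gets -6, best alternative -7. No profitable deviation — NE.
(Accommodate, Moderate): Entrant can switch to Aggressive (-7 → -6). Not NE.
(Withdraw, Aggressive): Incumbent can switch to Accommodate (-6 → 1). Not NE.
(Withdraw, Moderate): Incumbent can switch to Accommodate (-5 → -3). Not NE.

(Accommodate, Aggressive)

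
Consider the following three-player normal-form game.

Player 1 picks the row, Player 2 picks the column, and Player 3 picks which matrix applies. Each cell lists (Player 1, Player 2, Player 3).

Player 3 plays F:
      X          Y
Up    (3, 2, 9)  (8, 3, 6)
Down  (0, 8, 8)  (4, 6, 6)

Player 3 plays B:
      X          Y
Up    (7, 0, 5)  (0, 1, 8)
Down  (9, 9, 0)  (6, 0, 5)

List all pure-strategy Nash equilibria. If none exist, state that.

For each player, find the best response to each opponent profile; mutual best responses are the pure NE.
Player 1 against (X, F): payoffs 3, 0 → best response Up.
Player 1 against (X, B): payoffs 7, 9 → best response Down.
Player 1 against (Y, F): payoffs 8, 4 → best response Up.
Player 1 against (Y, B): payoffs 0, 6 → best response Down.
Player 2 against (Up, F): payoffs 2, 3 → best response Y.
Player 2 against (Up, B): payoffs 0, 1 → best response Y.
Player 2 against (Down, F): payoffs 8, 6 → best response X.
Player 2 against (Down, B): payoffs 9, 0 → best response X.
Player 3 against (Up, X): payoffs 9, 5 → best response F.
Player 3 against (Up, Y): payoffs 6, 8 → best response B.
Player 3 against (Down, X): payoffs 8, 0 → best response F.
Player 3 against (Down, Y): payoffs 6, 5 → best response F.
No profile is a mutual best response for all players.

No pure-strategy Nash equilibrium.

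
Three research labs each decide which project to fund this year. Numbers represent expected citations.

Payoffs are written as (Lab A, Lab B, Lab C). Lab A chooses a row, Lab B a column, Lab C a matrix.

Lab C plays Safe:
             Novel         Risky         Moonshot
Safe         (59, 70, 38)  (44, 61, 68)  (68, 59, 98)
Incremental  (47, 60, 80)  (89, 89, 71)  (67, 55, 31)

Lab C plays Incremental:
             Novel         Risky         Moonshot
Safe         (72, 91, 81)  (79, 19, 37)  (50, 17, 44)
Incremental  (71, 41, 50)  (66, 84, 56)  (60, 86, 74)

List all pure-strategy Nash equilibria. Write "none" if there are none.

Check each profile: it is a Nash equilibrium iff no player can strictly gain by switching unilaterally.
(Safe, Novel, Safe): Lab C can switch to Incremental (38 → 81). Not NE.
(Safe, Novel, Incremental): Lab A gets 72, best alternative 71; Lab B gets 91, best alternative 19; Lab C gets 81, best alternative 38. No profitable deviation — NE.
(Safe, Risky, Safe): Lab A can switch to Incremental (44 → 89). Not NE.
(Safe, Risky, Incremental): Lab B can switch to Novel (19 → 91). Not NE.
(Safe, Moonshot, Safe): Lab B can switch to Novel (59 → 70). Not NE.
(Safe, Moonshot, Incremental): Lab A can switch to Incremental (50 → 60). Not NE.
(Incremental, Novel, Safe): Lab A can switch to Safe (47 → 59). Not NE.
(Incremental, Novel, Incremental): Lab A can switch to Safe (71 → 72). Not NE.
(Incremental, Risky, Safe): Lab A gets 89, best alternative 44; Lab B gets 89, best alternative 60; Lab C gets 71, best alternative 56. No profitable deviation — NE.
(Incremental, Risky, Incremental): Lab A can switch to Safe (66 → 79). Not NE.
(Incremental, Moonshot, Safe): Lab A can switch to Safe (67 → 68). Not NE.
(Incremental, Moonshot, Incremental): Lab A gets 60, best alternative 50; Lab B gets 86, best alternative 84; Lab C gets 74, best alternative 31. No profitable deviation — NE.

The pure Nash equilibria are (Safe, Novel, Incremental); (Incremental, Risky, Safe); (Incremental, Moonshot, Incremental).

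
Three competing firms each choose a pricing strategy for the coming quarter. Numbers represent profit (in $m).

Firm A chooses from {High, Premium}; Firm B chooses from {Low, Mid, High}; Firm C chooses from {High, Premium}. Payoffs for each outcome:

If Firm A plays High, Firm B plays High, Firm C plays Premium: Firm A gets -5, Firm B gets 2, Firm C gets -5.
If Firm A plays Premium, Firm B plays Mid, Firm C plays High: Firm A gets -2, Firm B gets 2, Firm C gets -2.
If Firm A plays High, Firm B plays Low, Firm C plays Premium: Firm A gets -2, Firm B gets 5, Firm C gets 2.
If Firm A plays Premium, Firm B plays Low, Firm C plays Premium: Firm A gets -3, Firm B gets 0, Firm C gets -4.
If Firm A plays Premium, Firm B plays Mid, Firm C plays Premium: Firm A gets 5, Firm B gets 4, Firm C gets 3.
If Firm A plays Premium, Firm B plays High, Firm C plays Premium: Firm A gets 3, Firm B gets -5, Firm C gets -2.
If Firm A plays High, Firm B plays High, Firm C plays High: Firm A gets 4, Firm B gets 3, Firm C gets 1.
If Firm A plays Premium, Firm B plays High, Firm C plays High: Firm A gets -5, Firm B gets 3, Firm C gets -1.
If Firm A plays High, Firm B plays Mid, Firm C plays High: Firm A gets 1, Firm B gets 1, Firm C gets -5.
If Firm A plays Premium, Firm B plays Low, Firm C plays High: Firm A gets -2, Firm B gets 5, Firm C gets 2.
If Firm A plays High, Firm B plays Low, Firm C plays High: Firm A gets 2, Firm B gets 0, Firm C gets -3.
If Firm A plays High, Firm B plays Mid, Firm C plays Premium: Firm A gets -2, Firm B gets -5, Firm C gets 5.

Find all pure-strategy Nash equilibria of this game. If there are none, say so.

(High, Low, High): Firm B can switch to Mid (0 → 1). Not NE.
(High, Low, Premium): Firm A gets -2, best alternative -3; Firm B gets 5, best alternative 2; Firm C gets 2, best alternative -3. No profitable deviation — NE.
(High, Mid, High): Firm B can switch to High (1 → 3). Not NE.
(High, Mid, Premium): Firm A can switch to Premium (-2 → 5). Not NE.
(High, High, High): Firm A gets 4, best alternative -5; Firm B gets 3, best alternative 1; Firm C gets 1, best alternative -5. No profitable deviation — NE.
(High, High, Premium): Firm A can switch to Premium (-5 → 3). Not NE.
(Premium, Low, High): Firm A can switch to High (-2 → 2). Not NE.
(Premium, Low, Premium): Firm A can switch to High (-3 → -2). Not NE.
(Premium, Mid, Premium): Firm A gets 5, best alternative -2; Firm B gets 4, best alternative 0; Firm C gets 3, best alternative -2. No profitable deviation — NE.
(The remaining 3 profiles each have a profitable deviation by the same check.)

(High, Low, Premium); (High, High, High); (Premium, Mid, Premium)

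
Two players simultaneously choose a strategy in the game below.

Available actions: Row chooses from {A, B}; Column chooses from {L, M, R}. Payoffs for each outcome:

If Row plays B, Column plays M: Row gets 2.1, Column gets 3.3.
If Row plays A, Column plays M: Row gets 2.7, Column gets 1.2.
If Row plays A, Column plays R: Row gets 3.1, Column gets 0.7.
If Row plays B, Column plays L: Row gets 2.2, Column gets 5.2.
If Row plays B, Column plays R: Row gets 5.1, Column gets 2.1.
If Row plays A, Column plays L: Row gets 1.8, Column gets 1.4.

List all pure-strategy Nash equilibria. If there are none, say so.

Row against L: payoffs 1.8, 2.2 → best response B.
Row against M: payoffs 2.7, 2.1 → best response A.
Row against R: payoffs 3.1, 5.1 → best response B.
Column against A: payoffs 1.4, 1.2, 0.7 → best response L.
Column against B: payoffs 5.2, 3.3, 2.1 → best response L.
Mutual best responses: (B, L).

(B, L)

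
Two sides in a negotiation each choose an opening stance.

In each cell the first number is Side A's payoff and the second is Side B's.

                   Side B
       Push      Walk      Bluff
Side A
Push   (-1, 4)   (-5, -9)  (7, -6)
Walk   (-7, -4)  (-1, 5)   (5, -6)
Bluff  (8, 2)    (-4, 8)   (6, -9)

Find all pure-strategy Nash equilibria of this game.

The unique pure-strategy Nash equilibrium is (Walk, Walk).

Side A against Push: payoffs -1, -7, 8 → best response Bluff.
Side A against Walk: payoffs -5, -1, -4 → best response Walk.
Side A against Bluff: payoffs 7, 5, 6 → best response Push.
Side B against Push: payoffs 4, -9, -6 → best response Push.
Side B against Walk: payoffs -4, 5, -6 → best response Walk.
Side B against Bluff: payoffs 2, 8, -9 → best response Walk.
Mutual best responses: (Walk, Walk).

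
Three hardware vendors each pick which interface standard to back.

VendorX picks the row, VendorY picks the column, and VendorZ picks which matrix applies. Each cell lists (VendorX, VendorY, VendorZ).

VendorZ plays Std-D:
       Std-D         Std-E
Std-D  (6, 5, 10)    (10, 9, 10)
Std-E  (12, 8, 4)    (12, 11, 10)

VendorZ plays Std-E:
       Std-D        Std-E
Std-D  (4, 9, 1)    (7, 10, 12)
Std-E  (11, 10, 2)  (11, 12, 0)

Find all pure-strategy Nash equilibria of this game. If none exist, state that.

VendorX against (Std-D, Std-D): payoffs 6, 12 → best response Std-E.
VendorX against (Std-D, Std-E): payoffs 4, 11 → best response Std-E.
VendorX against (Std-E, Std-D): payoffs 10, 12 → best response Std-E.
VendorX against (Std-E, Std-E): payoffs 7, 11 → best response Std-E.
VendorY against (Std-D, Std-D): payoffs 5, 9 → best response Std-E.
VendorY against (Std-D, Std-E): payoffs 9, 10 → best response Std-E.
VendorY against (Std-E, Std-D): payoffs 8, 11 → best response Std-E.
VendorY against (Std-E, Std-E): payoffs 10, 12 → best response Std-E.
VendorZ against (Std-D, Std-D): payoffs 10, 1 → best response Std-D.
VendorZ against (Std-D, Std-E): payoffs 10, 12 → best response Std-E.
VendorZ against (Std-E, Std-D): payoffs 4, 2 → best response Std-D.
VendorZ against (Std-E, Std-E): payoffs 10, 0 → best response Std-D.
Mutual best responses: (Std-E, Std-E, Std-D).

The unique pure-strategy Nash equilibrium is (Std-E, Std-E, Std-D).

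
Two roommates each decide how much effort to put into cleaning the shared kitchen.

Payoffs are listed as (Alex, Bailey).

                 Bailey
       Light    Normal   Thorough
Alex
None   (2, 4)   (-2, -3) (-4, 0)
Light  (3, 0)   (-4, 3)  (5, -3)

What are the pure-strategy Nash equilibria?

Alex against Light: payoffs 2, 3 → best response Light.
Alex against Normal: payoffs -2, -4 → best response None.
Alex against Thorough: payoffs -4, 5 → best response Light.
Bailey against None: payoffs 4, -3, 0 → best response Light.
Bailey against Light: payoffs 0, 3, -3 → best response Normal.
No profile is a mutual best response for all players.

There is no pure-strategy Nash equilibrium.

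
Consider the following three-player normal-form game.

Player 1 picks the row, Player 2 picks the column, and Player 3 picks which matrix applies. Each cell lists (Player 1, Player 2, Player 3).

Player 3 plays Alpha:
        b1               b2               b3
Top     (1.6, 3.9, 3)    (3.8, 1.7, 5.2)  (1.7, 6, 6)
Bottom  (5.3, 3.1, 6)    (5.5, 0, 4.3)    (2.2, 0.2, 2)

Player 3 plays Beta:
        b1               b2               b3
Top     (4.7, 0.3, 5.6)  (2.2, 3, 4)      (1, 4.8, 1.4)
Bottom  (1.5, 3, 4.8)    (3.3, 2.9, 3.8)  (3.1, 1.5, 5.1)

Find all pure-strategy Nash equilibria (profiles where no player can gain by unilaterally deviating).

(Bottom, b1, Alpha)

Player 1 against (b1, Alpha): payoffs 1.6, 5.3 → best response Bottom.
Player 1 against (b1, Beta): payoffs 4.7, 1.5 → best response Top.
Player 1 against (b2, Alpha): payoffs 3.8, 5.5 → best response Bottom.
Player 1 against (b2, Beta): payoffs 2.2, 3.3 → best response Bottom.
Player 1 against (b3, Alpha): payoffs 1.7, 2.2 → best response Bottom.
Player 1 against (b3, Beta): payoffs 1, 3.1 → best response Bottom.
Player 2 against (Top, Alpha): payoffs 3.9, 1.7, 6 → best response b3.
Player 2 against (Top, Beta): payoffs 0.3, 3, 4.8 → best response b3.
Player 2 against (Bottom, Alpha): payoffs 3.1, 0, 0.2 → best response b1.
Player 2 against (Bottom, Beta): payoffs 3, 2.9, 1.5 → best response b1.
Player 3 against (Top, b1): payoffs 3, 5.6 → best response Beta.
Player 3 against (Top, b2): payoffs 5.2, 4 → best response Alpha.
Player 3 against (Top, b3): payoffs 6, 1.4 → best response Alpha.
Player 3 against (Bottom, b1): payoffs 6, 4.8 → best response Alpha.
Player 3 against (Bottom, b2): payoffs 4.3, 3.8 → best response Alpha.
Player 3 against (Bottom, b3): payoffs 2, 5.1 → best response Beta.
Mutual best responses: (Bottom, b1, Alpha).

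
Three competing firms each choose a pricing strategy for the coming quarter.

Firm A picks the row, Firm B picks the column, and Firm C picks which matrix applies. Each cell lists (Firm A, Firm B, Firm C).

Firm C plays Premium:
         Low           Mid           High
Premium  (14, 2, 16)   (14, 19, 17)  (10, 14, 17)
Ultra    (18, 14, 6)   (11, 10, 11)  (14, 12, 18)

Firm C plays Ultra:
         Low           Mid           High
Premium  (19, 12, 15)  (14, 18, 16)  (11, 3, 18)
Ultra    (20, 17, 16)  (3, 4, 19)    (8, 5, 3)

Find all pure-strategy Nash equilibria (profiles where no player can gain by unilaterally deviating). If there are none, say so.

(Premium, Low, Premium): Firm A can switch to Ultra (14 → 18). Not NE.
(Premium, Low, Ultra): Firm A can switch to Ultra (19 → 20). Not NE.
(Premium, Mid, Premium): Firm A gets 14, best alternative 11; Firm B gets 19, best alternative 14; Firm C gets 17, best alternative 16. No profitable deviation — NE.
(Premium, Mid, Ultra): Firm C can switch to Premium (16 → 17). Not NE.
(Premium, High, Premium): Firm A can switch to Ultra (10 → 14). Not NE.
(Premium, High, Ultra): Firm B can switch to Low (3 → 12). Not NE.
(Ultra, Low, Premium): Firm C can switch to Ultra (6 → 16). Not NE.
(Ultra, Low, Ultra): Firm A gets 20, best alternative 19; Firm B gets 17, best alternative 5; Firm C gets 16, best alternative 6. No profitable deviation — NE.
(The remaining 4 profiles each have a profitable deviation by the same check.)

The pure Nash equilibria are (Premium, Mid, Premium) and (Ultra, Low, Ultra).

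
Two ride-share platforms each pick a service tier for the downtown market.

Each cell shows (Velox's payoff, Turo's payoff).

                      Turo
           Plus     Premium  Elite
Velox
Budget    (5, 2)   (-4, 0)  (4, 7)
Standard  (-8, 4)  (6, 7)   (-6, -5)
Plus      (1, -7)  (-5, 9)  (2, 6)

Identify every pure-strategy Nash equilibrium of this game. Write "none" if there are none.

The pure Nash equilibria are (Budget, Elite); (Standard, Premium).

For each player, find the best response to each opponent profile; mutual best responses are the pure NE.
Velox against Plus: payoffs 5, -8, 1 → best response Budget.
Velox against Premium: payoffs -4, 6, -5 → best response Standard.
Velox against Elite: payoffs 4, -6, 2 → best response Budget.
Turo against Budget: payoffs 2, 0, 7 → best response Elite.
Turo against Standard: payoffs 4, 7, -5 → best response Premium.
Turo against Plus: payoffs -7, 9, 6 → best response Premium.
Mutual best responses: (Budget, Elite); (Standard, Premium).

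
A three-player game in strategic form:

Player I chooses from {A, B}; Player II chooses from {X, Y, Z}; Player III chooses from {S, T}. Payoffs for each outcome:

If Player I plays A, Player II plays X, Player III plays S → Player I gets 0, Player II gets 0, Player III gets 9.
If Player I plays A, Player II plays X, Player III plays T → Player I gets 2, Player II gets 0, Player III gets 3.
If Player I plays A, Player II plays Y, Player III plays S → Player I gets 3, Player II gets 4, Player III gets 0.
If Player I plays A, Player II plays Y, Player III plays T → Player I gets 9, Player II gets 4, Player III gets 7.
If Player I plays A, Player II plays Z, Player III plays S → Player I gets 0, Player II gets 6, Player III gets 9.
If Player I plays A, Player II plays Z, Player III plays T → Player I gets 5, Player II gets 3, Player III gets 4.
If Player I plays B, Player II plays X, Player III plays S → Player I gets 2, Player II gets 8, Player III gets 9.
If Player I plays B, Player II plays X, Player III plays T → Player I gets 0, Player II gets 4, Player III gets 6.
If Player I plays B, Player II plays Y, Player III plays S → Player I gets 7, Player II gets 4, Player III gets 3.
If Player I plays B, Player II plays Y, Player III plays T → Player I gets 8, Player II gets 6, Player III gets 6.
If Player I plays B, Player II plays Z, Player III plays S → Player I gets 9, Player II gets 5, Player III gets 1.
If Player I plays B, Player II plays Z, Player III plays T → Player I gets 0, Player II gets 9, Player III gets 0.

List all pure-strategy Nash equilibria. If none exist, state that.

(A, X, S): Player I can switch to B (0 → 2). Not NE.
(A, X, T): Player II can switch to Y (0 → 4). Not NE.
(A, Y, S): Player I can switch to B (3 → 7). Not NE.
(A, Y, T): Player I gets 9, best alternative 8; Player II gets 4, best alternative 3; Player III gets 7, best alternative 0. No profitable deviation — NE.
(A, Z, S): Player I can switch to B (0 → 9). Not NE.
(A, Z, T): Player II can switch to Y (3 → 4). Not NE.
(B, X, S): Player I gets 2, best alternative 0; Player II gets 8, best alternative 5; Player III gets 9, best alternative 6. No profitable deviation — NE.
(B, X, T): Player I can switch to A (0 → 2). Not NE.
(B, Y, S): Player II can switch to X (4 → 8). Not NE.
(B, Y, T): Player I can switch to A (8 → 9). Not NE.
(B, Z, S): Player II can switch to X (5 → 8). Not NE.
(B, Z, T): Player I can switch to A (0 → 5). Not NE.

(A, Y, T) and (B, X, S)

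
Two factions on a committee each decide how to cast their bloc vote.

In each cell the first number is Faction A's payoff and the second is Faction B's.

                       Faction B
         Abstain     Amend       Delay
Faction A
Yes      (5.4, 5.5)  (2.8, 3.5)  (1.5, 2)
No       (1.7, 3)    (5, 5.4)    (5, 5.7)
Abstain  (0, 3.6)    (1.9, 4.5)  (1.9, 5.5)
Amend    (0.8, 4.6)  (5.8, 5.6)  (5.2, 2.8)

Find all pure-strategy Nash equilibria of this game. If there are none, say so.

Pure-strategy Nash equilibria: (Yes, Abstain), (Amend, Amend)

Faction A against Abstain: payoffs 5.4, 1.7, 0, 0.8 → best response Yes.
Faction A against Amend: payoffs 2.8, 5, 1.9, 5.8 → best response Amend.
Faction A against Delay: payoffs 1.5, 5, 1.9, 5.2 → best response Amend.
Faction B against Yes: payoffs 5.5, 3.5, 2 → best response Abstain.
Faction B against No: payoffs 3, 5.4, 5.7 → best response Delay.
Faction B against Abstain: payoffs 3.6, 4.5, 5.5 → best response Delay.
Faction B against Amend: payoffs 4.6, 5.6, 2.8 → best response Amend.
Mutual best responses: (Yes, Abstain); (Amend, Amend).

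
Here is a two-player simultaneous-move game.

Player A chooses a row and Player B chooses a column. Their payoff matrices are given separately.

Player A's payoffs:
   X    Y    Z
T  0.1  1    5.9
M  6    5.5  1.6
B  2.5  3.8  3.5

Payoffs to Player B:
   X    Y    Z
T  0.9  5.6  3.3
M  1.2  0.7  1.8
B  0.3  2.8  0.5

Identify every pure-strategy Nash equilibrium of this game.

For each strategy profile, look for a profitable unilateral deviation.
(T, X): Player A can switch to M (0.1 → 6). Not NE.
(T, Y): Player A can switch to M (1 → 5.5). Not NE.
(T, Z): Player B can switch to Y (3.3 → 5.6). Not NE.
(M, X): Player B can switch to Z (1.2 → 1.8). Not NE.
(M, Y): Player B can switch to X (0.7 → 1.2). Not NE.
(M, Z): Player A can switch to T (1.6 → 5.9). Not NE.
(The remaining 3 profiles each have a profitable deviation by the same check.)

This game has no pure Nash equilibrium.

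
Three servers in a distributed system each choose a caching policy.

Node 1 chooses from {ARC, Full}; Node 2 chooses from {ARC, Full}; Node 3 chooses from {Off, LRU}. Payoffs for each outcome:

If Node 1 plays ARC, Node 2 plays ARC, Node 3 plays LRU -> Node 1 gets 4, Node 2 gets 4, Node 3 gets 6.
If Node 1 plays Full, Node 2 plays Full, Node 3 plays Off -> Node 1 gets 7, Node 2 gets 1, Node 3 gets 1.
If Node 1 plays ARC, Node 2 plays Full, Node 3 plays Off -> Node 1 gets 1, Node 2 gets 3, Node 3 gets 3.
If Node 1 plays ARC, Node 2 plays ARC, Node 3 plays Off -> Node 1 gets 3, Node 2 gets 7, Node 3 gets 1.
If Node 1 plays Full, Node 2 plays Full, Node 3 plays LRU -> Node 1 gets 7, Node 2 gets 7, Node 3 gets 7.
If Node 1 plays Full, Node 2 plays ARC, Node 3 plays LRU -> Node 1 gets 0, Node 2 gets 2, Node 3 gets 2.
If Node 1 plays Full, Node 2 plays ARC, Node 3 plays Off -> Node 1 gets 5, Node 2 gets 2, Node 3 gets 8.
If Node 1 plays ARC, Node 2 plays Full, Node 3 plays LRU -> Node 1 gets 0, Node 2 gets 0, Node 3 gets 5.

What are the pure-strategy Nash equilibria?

Pure-strategy Nash equilibria: (ARC, ARC, LRU), (Full, ARC, Off), (Full, Full, LRU)

Node 1 against (ARC, Off): payoffs 3, 5 → best response Full.
Node 1 against (ARC, LRU): payoffs 4, 0 → best response ARC.
Node 1 against (Full, Off): payoffs 1, 7 → best response Full.
Node 1 against (Full, LRU): payoffs 0, 7 → best response Full.
Node 2 against (ARC, Off): payoffs 7, 3 → best response ARC.
Node 2 against (ARC, LRU): payoffs 4, 0 → best response ARC.
Node 2 against (Full, Off): payoffs 2, 1 → best response ARC.
Node 2 against (Full, LRU): payoffs 2, 7 → best response Full.
Node 3 against (ARC, ARC): payoffs 1, 6 → best response LRU.
Node 3 against (ARC, Full): payoffs 3, 5 → best response LRU.
Node 3 against (Full, ARC): payoffs 8, 2 → best response Off.
Node 3 against (Full, Full): payoffs 1, 7 → best response LRU.
Mutual best responses: (ARC, ARC, LRU); (Full, ARC, Off); (Full, Full, LRU).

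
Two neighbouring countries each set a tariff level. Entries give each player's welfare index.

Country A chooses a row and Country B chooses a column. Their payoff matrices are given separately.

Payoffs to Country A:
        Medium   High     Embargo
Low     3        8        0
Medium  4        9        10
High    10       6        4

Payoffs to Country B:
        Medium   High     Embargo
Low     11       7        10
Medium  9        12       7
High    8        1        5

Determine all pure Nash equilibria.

Country A against Medium: payoffs 3, 4, 10 → best response High.
Country A against High: payoffs 8, 9, 6 → best response Medium.
Country A against Embargo: payoffs 0, 10, 4 → best response Medium.
Country B against Low: payoffs 11, 7, 10 → best response Medium.
Country B against Medium: payoffs 9, 12, 7 → best response High.
Country B against High: payoffs 8, 1, 5 → best response Medium.
Mutual best responses: (Medium, High); (High, Medium).

Pure-strategy Nash equilibria: (Medium, High) and (High, Medium)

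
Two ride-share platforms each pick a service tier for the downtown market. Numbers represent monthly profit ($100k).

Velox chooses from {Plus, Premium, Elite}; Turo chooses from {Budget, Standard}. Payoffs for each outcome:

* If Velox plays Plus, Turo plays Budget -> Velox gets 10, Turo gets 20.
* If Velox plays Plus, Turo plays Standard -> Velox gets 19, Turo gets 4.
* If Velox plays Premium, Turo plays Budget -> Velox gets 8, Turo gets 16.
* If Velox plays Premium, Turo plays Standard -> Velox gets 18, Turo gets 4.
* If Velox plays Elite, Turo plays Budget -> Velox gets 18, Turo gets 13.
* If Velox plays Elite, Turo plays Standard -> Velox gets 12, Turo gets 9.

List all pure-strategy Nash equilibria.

The unique pure-strategy Nash equilibrium is (Elite, Budget).

(Plus, Budget): Velox can switch to Elite (10 → 18). Not NE.
(Plus, Standard): Turo can switch to Budget (4 → 20). Not NE.
(Premium, Budget): Velox can switch to Plus (8 → 10). Not NE.
(Premium, Standard): Velox can switch to Plus (18 → 19). Not NE.
(Elite, Budget): Velox gets 18, best alternative 10; Turo gets 13, best alternative 9. No profitable deviation — NE.
(Elite, Standard): Velox can switch to Plus (12 → 19). Not NE.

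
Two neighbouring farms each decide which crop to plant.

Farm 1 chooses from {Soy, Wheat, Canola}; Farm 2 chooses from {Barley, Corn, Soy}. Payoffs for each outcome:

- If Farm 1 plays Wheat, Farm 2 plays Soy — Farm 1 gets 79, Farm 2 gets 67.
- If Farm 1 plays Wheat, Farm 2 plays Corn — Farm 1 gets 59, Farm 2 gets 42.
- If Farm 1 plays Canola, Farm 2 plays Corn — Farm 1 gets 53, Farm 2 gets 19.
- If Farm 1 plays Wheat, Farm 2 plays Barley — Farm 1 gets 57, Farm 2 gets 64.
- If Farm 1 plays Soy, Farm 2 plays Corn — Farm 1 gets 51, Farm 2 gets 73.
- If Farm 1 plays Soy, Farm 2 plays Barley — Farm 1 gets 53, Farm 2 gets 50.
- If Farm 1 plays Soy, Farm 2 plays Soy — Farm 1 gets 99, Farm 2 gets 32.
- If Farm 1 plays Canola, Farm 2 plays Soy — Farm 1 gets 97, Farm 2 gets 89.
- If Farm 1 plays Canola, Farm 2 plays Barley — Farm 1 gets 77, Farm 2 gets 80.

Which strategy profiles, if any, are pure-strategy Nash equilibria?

none

Farm 1 against Barley: payoffs 53, 57, 77 → best response Canola.
Farm 1 against Corn: payoffs 51, 59, 53 → best response Wheat.
Farm 1 against Soy: payoffs 99, 79, 97 → best response Soy.
Farm 2 against Soy: payoffs 50, 73, 32 → best response Corn.
Farm 2 against Wheat: payoffs 64, 42, 67 → best response Soy.
Farm 2 against Canola: payoffs 80, 19, 89 → best response Soy.
No profile is a mutual best response for all players.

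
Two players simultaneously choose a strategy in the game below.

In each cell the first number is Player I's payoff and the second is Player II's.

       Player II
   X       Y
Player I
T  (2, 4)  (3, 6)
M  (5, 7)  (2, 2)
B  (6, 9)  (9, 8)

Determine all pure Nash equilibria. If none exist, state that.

(T, X): Player I can switch to M (2 → 5). Not NE.
(T, Y): Player I can switch to B (3 → 9). Not NE.
(M, X): Player I can switch to B (5 → 6). Not NE.
(M, Y): Player I can switch to T (2 → 3). Not NE.
(B, X): Player I gets 6, best alternative 5; Player II gets 9, best alternative 8. No profitable deviation — NE.
(B, Y): Player II can switch to X (8 → 9). Not NE.

The unique pure-strategy Nash equilibrium is (B, X).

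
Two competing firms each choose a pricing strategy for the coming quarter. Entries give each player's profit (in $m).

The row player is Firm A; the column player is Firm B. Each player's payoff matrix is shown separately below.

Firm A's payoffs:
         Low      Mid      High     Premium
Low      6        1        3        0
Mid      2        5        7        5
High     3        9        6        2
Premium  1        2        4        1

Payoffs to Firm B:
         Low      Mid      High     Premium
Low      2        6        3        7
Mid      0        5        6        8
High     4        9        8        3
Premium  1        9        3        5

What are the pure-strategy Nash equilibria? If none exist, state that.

Firm A against Low: payoffs 6, 2, 3, 1 → best response Low.
Firm A against Mid: payoffs 1, 5, 9, 2 → best response High.
Firm A against High: payoffs 3, 7, 6, 4 → best response Mid.
Firm A against Premium: payoffs 0, 5, 2, 1 → best response Mid.
Firm B against Low: payoffs 2, 6, 3, 7 → best response Premium.
Firm B against Mid: payoffs 0, 5, 6, 8 → best response Premium.
Firm B against High: payoffs 4, 9, 8, 3 → best response Mid.
Firm B against Premium: payoffs 1, 9, 3, 5 → best response Mid.
Mutual best responses: (Mid, Premium); (High, Mid).

(Mid, Premium); (High, Mid)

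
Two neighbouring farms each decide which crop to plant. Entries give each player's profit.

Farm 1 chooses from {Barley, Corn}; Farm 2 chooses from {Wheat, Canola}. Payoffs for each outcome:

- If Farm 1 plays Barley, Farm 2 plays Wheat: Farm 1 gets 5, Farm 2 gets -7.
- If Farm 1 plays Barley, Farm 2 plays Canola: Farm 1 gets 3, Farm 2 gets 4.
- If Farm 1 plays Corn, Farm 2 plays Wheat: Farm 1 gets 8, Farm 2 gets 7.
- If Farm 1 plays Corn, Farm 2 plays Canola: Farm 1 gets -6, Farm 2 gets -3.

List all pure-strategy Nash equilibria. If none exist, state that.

(Barley, Wheat): Farm 1 can switch to Corn (5 → 8). Not NE.
(Barley, Canola): Farm 1 gets 3, best alternative -6; Farm 2 gets 4, best alternative -7. No profitable deviation — NE.
(Corn, Wheat): Farm 1 gets 8, best alternative 5; Farm 2 gets 7, best alternative -3. No profitable deviation — NE.
(Corn, Canola): Farm 1 can switch to Barley (-6 → 3). Not NE.

The pure Nash equilibria are (Barley, Canola), (Corn, Wheat).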